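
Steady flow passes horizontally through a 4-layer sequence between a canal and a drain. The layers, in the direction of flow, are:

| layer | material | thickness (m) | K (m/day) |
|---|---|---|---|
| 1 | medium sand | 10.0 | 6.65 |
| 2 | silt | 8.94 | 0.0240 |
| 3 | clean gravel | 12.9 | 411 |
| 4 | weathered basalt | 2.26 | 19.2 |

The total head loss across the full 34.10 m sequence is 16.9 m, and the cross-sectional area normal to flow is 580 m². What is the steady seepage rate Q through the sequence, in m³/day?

26.2

Flow is perpendicular to layering, so the layers act in series and the equivalent K is the thickness-weighted harmonic mean.
Total thickness L = 10.0 + 8.94 + 12.9 + 2.26 = 34.10 m.
Σ(b_i/K_i) = 10.0/6.65 + 8.94/0.0240 + 12.9/411 + 2.26/19.2 = 374.2 d.
K_eq = L / Σ(b_i/K_i) = 34.10 / 374.2 = 0.09114 m/day.
Q = K_eq · A · (Δh/L) = 0.09114 × 580 × (16.9/34.10) = 26.20 m³/day.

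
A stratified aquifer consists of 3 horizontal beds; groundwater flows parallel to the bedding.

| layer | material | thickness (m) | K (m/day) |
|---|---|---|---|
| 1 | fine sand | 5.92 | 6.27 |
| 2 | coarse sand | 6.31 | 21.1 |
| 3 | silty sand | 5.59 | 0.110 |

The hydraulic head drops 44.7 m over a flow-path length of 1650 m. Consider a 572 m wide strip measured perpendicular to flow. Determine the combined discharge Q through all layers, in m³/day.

2650

Flow is parallel to layering, so each bed carries its own Darcy discharge and the transmissivities add.
Σ(K_i·b_i) = 6.27×5.92 + 21.1×6.31 + 0.110×5.59 = 170.9 m²/day.
Hydraulic gradient i = Δh / L = 44.7 / 1650 = 0.02709.
Q = Σ(K_i·b_i) · W · i = 170.9 × 572 × 0.02709 = 2648 m³/day.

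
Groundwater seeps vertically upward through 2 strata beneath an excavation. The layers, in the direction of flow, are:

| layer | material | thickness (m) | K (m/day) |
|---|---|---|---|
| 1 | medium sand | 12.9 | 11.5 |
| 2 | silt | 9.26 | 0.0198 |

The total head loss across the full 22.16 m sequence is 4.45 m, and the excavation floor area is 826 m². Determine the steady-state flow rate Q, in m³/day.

Flow is perpendicular to layering, so the layers act in series and the equivalent K is the thickness-weighted harmonic mean.
Total thickness L = 12.9 + 9.26 = 22.16 m.
Σ(b_i/K_i) = 12.9/11.5 + 9.26/0.0198 = 468.8 d.
K_eq = L / Σ(b_i/K_i) = 22.16 / 468.8 = 0.04727 m/day.
Q = K_eq · A · (Δh/L) = 0.04727 × 826 × (4.45/22.16) = 7.841 m³/day.

7.84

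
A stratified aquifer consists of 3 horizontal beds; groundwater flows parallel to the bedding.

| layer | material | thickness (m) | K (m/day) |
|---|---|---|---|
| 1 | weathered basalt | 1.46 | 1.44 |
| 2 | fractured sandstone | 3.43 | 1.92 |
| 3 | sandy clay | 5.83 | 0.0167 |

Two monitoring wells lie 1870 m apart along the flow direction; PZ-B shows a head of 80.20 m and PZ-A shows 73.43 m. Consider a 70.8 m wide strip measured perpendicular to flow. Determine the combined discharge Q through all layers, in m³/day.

Flow is parallel to layering, so each bed carries its own Darcy discharge and the transmissivities add.
Σ(K_i·b_i) = 1.44×1.46 + 1.92×3.43 + 0.0167×5.83 = 8.785 m²/day.
Hydraulic gradient i = (80.20 − 73.43) / 1870 = 6.77 / 1870 = 0.003620.
Q = Σ(K_i·b_i) · W · i = 8.785 × 70.8 × 0.003620 = 2.252 m³/day.

2.25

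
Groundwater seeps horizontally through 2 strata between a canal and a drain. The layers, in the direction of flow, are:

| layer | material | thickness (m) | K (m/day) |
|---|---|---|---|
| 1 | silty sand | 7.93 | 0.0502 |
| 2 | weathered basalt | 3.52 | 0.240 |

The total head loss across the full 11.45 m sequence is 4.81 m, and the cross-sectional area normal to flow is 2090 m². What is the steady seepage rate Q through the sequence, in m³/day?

Flow is perpendicular to layering, so the layers act in series and the equivalent K is the thickness-weighted harmonic mean.
Total thickness L = 7.93 + 3.52 = 11.45 m.
Σ(b_i/K_i) = 7.93/0.0502 + 3.52/0.240 = 172.6 d.
K_eq = L / Σ(b_i/K_i) = 11.45 / 172.6 = 0.06632 m/day.
Q = K_eq · A · (Δh/L) = 0.06632 × 2090 × (4.81/11.45) = 58.23 m³/day.

58.2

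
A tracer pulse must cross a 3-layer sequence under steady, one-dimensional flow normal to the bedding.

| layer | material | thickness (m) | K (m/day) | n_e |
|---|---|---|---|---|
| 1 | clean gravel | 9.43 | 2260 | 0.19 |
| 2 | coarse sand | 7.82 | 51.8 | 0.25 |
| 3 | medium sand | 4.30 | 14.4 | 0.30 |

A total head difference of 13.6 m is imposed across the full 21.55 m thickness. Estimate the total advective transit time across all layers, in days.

0.168

With flow normal to the layers, continuity requires the same specific discharge q through every layer.
Σ(b_i/K_i) = 9.43/2260 + 7.82/51.8 + 4.30/14.4 = 0.4537 d.
q = Δh / Σ(b_i/K_i) = 13.6 / 0.4537 = 29.97 m/day.
In each layer the seepage velocity is v_i = q/n_i, so the layer transit time is t_i = b_i·n_i / q:
  layer 1 (clean gravel): t_1 = 9.43 × 0.19 / 29.97 = 0.05978 d
  layer 2 (coarse sand): t_2 = 7.82 × 0.25 / 29.97 = 0.06523 d
  layer 3 (medium sand): t_3 = 4.30 × 0.30 / 29.97 = 0.04304 d
Total t = Σ t_i = 0.1680 days.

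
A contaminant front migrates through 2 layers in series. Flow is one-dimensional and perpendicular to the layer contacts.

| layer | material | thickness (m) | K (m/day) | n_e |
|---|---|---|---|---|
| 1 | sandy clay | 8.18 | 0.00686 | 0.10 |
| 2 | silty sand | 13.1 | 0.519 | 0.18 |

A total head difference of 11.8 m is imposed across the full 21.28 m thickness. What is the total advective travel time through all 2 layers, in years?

0.897

With flow normal to the layers, continuity requires the same specific discharge q through every layer.
Σ(b_i/K_i) = 8.18/0.00686 + 13.1/0.519 = 1218 d.
q = Δh / Σ(b_i/K_i) = 11.8 / 1218 = 0.009691 m/day.
In each layer the seepage velocity is v_i = q/n_i, so the layer transit time is t_i = b_i·n_i / q:
  layer 1 (sandy clay): t_1 = 8.18 × 0.10 / 0.009691 = 84.41 d
  layer 2 (silty sand): t_2 = 13.1 × 0.18 / 0.009691 = 243.3 d
Total t = Σ t_i = 327.7 days = 0.8973 years.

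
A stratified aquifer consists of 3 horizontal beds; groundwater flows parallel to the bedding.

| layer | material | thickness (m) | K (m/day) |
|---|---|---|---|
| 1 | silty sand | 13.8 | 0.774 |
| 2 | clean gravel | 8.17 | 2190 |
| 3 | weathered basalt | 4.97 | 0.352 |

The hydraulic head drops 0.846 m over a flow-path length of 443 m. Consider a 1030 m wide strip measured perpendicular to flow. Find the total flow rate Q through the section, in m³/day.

Flow is parallel to layering, so each bed carries its own Darcy discharge and the transmissivities add.
Σ(K_i·b_i) = 0.774×13.8 + 2190×8.17 + 0.352×4.97 = 17905 m²/day.
Hydraulic gradient i = Δh / L = 0.846 / 443 = 0.001910.
Q = Σ(K_i·b_i) · W · i = 17905 × 1030 × 0.001910 = 35219 m³/day.

35200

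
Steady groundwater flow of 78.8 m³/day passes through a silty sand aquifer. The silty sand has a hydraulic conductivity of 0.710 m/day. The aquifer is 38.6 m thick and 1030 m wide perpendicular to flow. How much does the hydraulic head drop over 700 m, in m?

Cross-sectional area A = 1030 × 38.6 = 39758 m².
From Q = K·A·i, i = Q / (K·A) = 78.8 / (0.7100 × 39758) = 0.002792.
Head loss Δh = i · L = 0.002792 × 700 = 1.954 m.

1.95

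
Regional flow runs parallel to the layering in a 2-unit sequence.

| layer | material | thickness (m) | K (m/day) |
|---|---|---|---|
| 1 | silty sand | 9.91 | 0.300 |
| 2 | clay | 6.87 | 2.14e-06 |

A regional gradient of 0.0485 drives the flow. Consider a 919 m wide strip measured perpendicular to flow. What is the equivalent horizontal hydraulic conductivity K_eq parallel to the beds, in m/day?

Flow is parallel to layering, so each bed carries its own Darcy discharge and the transmissivities add.
Σ(K_i·b_i) = 0.300×9.91 + 2.14e-06×6.87 = 2.973 m²/day.
Total thickness b = 16.78 m, so K_eq = Σ(K_i·b_i)/b = 0.1772 m/day.

0.177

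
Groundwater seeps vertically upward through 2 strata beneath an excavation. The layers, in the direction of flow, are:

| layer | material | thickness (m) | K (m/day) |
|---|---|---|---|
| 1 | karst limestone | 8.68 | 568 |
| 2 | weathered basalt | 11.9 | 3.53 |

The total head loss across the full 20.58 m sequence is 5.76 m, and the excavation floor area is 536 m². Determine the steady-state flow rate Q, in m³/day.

Flow is perpendicular to layering, so the layers act in series and the equivalent K is the thickness-weighted harmonic mean.
Total thickness L = 8.68 + 11.9 = 20.58 m.
Σ(b_i/K_i) = 8.68/568 + 11.9/3.53 = 3.386 d.
K_eq = L / Σ(b_i/K_i) = 20.58 / 3.386 = 6.077 m/day.
Q = K_eq · A · (Δh/L) = 6.077 × 536 × (5.76/20.58) = 911.7 m³/day.

912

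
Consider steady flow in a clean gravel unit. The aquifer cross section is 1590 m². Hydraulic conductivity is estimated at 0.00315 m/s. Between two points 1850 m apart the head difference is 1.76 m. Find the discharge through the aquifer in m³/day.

Convert K: 0.00315 m/s × 86400 = 272.2 m/day.
Hydraulic gradient i = Δh / L = 1.76 / 1850 = 0.0009514.
Darcy's law: Q = K · A · i = 272.2 × 1590 × 0.0009514 = 411.7 m³/day.

412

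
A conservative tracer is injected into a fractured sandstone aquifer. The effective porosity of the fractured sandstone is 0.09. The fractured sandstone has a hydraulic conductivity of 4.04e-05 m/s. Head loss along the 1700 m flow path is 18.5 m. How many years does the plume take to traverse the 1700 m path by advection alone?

11.0

Convert K: 4.04e-05 m/s × 86400 = 3.491 m/day.
Hydraulic gradient i = Δh / L = 18.5 / 1700 = 0.01088.
Darcy flux q = K · i = 3.491 × 0.01088 = 0.03799 m/day.
Seepage velocity v = q / n_e = 0.03799 / 0.09 = 0.4221 m/day.
Travel time t = L / v = 1700 / 0.4221 = 4028 days = 11.03 years.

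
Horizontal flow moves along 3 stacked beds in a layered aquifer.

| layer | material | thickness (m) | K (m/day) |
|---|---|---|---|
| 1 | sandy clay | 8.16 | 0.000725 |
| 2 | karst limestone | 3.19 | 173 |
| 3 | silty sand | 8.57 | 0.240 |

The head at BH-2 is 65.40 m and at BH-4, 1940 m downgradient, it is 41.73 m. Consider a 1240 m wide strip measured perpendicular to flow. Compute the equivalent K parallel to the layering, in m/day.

Flow is parallel to layering, so each bed carries its own Darcy discharge and the transmissivities add.
Σ(K_i·b_i) = 0.000725×8.16 + 173×3.19 + 0.240×8.57 = 553.9 m²/day.
Total thickness b = 19.92 m, so K_eq = Σ(K_i·b_i)/b = 27.81 m/day.

27.8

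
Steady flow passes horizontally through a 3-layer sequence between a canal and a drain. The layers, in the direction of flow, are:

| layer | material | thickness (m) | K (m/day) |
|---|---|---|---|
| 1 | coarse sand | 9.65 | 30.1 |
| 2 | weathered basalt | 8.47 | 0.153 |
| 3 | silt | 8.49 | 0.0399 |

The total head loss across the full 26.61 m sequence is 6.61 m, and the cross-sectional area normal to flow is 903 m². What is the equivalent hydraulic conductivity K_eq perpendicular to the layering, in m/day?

0.0991

Flow is perpendicular to layering, so the layers act in series and the equivalent K is the thickness-weighted harmonic mean.
Total thickness L = 9.65 + 8.47 + 8.49 = 26.61 m.
Σ(b_i/K_i) = 9.65/30.1 + 8.47/0.153 + 8.49/0.0399 = 268.5 d.
K_eq = L / Σ(b_i/K_i) = 26.61 / 268.5 = 0.09912 m/day.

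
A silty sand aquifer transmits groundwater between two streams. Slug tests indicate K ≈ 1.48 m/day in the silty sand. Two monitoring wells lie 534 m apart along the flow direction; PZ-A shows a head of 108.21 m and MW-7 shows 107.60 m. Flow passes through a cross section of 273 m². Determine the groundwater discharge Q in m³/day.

Hydraulic gradient i = (108.21 − 107.60) / 534 = 0.61 / 534 = 0.001142.
Darcy's law: Q = K · A · i = 1.480 × 273.0 × 0.001142 = 0.4615 m³/day.

0.462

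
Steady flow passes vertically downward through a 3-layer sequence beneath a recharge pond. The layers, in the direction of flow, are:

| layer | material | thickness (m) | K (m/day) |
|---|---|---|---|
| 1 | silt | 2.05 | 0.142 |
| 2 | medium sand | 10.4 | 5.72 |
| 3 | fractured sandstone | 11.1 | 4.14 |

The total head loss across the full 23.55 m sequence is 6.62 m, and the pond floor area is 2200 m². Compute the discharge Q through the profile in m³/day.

769

Flow is perpendicular to layering, so the layers act in series and the equivalent K is the thickness-weighted harmonic mean.
Total thickness L = 2.05 + 10.4 + 11.1 = 23.55 m.
Σ(b_i/K_i) = 2.05/0.142 + 10.4/5.72 + 11.1/4.14 = 18.94 d.
K_eq = L / Σ(b_i/K_i) = 23.55 / 18.94 = 1.244 m/day.
Q = K_eq · A · (Δh/L) = 1.244 × 2200 × (6.62/23.55) = 769.1 m³/day.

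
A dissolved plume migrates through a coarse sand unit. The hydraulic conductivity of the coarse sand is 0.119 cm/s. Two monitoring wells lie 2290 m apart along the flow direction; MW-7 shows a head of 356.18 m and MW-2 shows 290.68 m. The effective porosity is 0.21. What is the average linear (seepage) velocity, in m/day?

14.0

Convert K: 0.119 cm/s × 864 = 102.8 m/day.
Hydraulic gradient i = (356.18 − 290.68) / 2290 = 65.5 / 2290 = 0.02860.
Darcy flux q = K · i = 102.8 × 0.02860 = 2.941 m/day.
Seepage velocity v = q / n_e = 2.941 / 0.21 = 14.00 m/day.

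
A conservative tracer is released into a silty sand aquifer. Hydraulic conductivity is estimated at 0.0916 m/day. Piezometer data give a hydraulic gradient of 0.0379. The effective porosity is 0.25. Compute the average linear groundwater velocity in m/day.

0.0139

Hydraulic gradient i = 0.0379.
Darcy flux q = K · i = 0.09160 × 0.03790 = 0.003472 m/day.
Seepage velocity v = q / n_e = 0.003472 / 0.25 = 0.01389 m/day.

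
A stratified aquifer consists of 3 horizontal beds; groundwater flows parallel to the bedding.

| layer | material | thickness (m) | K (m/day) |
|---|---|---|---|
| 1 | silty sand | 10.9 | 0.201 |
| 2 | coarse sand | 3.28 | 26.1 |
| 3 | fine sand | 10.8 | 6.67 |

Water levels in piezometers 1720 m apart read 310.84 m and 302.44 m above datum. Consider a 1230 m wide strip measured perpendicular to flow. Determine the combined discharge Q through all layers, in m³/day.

Flow is parallel to layering, so each bed carries its own Darcy discharge and the transmissivities add.
Σ(K_i·b_i) = 0.201×10.9 + 26.1×3.28 + 6.67×10.8 = 159.8 m²/day.
Hydraulic gradient i = (310.84 − 302.44) / 1720 = 8.4 / 1720 = 0.004884.
Q = Σ(K_i·b_i) · W · i = 159.8 × 1230 × 0.004884 = 960.1 m³/day.

960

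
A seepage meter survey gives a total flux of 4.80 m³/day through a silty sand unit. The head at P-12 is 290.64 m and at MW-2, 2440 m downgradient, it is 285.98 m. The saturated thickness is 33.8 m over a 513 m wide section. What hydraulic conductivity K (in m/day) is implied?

0.145

Cross-sectional area A = 513 × 33.8 = 17339 m².
Hydraulic gradient i = (290.64 − 285.98) / 2440 = 4.66 / 2440 = 0.001910.
From Q = K·A·i, K = Q / (A·i) = 4.80 / (17339 × 0.001910) = 0.1449 m/day.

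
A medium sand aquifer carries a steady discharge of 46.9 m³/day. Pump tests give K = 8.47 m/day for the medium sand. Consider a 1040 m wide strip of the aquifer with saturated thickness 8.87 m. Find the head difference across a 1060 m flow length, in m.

0.636

Cross-sectional area A = 1040 × 8.87 = 9225 m².
From Q = K·A·i, i = Q / (K·A) = 46.9 / (8.470 × 9225) = 0.0006003.
Head loss Δh = i · L = 0.0006003 × 1060 = 0.6363 m.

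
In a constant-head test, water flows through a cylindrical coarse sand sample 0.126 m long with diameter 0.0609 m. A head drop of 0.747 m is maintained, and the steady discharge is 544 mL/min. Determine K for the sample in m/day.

45.4

Cross-sectional area A = π·(d/2)² = π × (0.0609/2)² = 0.002913 m².
Convert discharge: 544 mL/min = 9.067e-06 m³/s.
Darcy's law rearranged: K = Q·L / (A·Δh) = 9.067e-06 × 0.126 / (0.002913 × 0.747) = 0.0005250 m/s = 45.36 m/day.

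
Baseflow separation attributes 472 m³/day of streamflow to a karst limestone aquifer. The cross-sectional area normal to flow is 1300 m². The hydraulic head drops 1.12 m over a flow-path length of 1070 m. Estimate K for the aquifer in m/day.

347

Hydraulic gradient i = Δh / L = 1.12 / 1070 = 0.001047.
From Q = K·A·i, K = Q / (A·i) = 472 / (1300 × 0.001047) = 346.9 m/day.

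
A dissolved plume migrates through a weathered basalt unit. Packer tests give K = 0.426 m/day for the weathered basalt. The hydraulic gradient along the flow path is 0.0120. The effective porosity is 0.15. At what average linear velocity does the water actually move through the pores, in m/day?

0.0341

Hydraulic gradient i = 0.0120.
Darcy flux q = K · i = 0.4260 × 0.01200 = 0.005112 m/day.
Seepage velocity v = q / n_e = 0.005112 / 0.15 = 0.03408 m/day.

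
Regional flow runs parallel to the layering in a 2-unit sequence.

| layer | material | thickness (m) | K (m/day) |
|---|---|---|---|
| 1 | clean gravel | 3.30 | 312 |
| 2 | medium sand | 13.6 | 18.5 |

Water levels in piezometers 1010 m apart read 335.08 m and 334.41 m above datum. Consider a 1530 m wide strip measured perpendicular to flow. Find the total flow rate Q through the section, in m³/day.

1300

Flow is parallel to layering, so each bed carries its own Darcy discharge and the transmissivities add.
Σ(K_i·b_i) = 312×3.30 + 18.5×13.6 = 1281 m²/day.
Hydraulic gradient i = (335.08 − 334.41) / 1010 = 0.67 / 1010 = 0.0006634.
Q = Σ(K_i·b_i) · W · i = 1281 × 1530 × 0.0006634 = 1300 m³/day.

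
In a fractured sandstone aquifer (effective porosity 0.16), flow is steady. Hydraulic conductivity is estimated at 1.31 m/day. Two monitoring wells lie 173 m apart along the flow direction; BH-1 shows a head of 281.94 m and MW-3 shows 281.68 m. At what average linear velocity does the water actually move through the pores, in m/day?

0.0123

Hydraulic gradient i = (281.94 − 281.68) / 173 = 0.26 / 173 = 0.001503.
Darcy flux q = K · i = 1.310 × 0.001503 = 0.001969 m/day.
Seepage velocity v = q / n_e = 0.001969 / 0.16 = 0.01230 m/day.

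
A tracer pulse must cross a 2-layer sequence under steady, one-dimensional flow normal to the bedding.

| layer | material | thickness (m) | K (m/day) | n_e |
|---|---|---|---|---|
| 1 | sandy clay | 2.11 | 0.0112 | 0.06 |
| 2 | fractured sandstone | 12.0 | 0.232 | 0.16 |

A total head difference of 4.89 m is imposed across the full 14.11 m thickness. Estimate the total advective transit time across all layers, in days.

With flow normal to the layers, continuity requires the same specific discharge q through every layer.
Σ(b_i/K_i) = 2.11/0.0112 + 12.0/0.232 = 240.1 d.
q = Δh / Σ(b_i/K_i) = 4.89 / 240.1 = 0.02037 m/day.
In each layer the seepage velocity is v_i = q/n_i, so the layer transit time is t_i = b_i·n_i / q:
  layer 1 (sandy clay): t_1 = 2.11 × 0.06 / 0.02037 = 6.217 d
  layer 2 (fractured sandstone): t_2 = 12.0 × 0.16 / 0.02037 = 94.28 d
Total t = Σ t_i = 100.5 days.

100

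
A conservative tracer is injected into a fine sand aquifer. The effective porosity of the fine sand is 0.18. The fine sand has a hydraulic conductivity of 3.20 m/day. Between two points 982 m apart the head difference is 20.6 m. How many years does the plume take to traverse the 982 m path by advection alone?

Hydraulic gradient i = Δh / L = 20.6 / 982 = 0.02098.
Darcy flux q = K · i = 3.200 × 0.02098 = 0.06713 m/day.
Seepage velocity v = q / n_e = 0.06713 / 0.18 = 0.3729 m/day.
Travel time t = L / v = 982 / 0.3729 = 2633 days = 7.209 years.

7.21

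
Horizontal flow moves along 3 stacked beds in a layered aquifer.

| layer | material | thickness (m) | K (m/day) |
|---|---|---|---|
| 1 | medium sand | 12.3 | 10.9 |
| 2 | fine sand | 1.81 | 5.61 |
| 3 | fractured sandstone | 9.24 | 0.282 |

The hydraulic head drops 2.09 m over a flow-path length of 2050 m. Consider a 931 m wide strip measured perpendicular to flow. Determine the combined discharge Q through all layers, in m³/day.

Flow is parallel to layering, so each bed carries its own Darcy discharge and the transmissivities add.
Σ(K_i·b_i) = 10.9×12.3 + 5.61×1.81 + 0.282×9.24 = 146.8 m²/day.
Hydraulic gradient i = Δh / L = 2.09 / 2050 = 0.001020.
Q = Σ(K_i·b_i) · W · i = 146.8 × 931 × 0.001020 = 139.4 m³/day.

139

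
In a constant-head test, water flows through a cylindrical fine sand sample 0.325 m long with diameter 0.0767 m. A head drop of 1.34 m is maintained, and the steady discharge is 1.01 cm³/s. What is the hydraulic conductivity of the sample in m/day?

Cross-sectional area A = π·(d/2)² = π × (0.0767/2)² = 0.004620 m².
Convert discharge: 1.01 cm³/s = 1.010e-06 m³/s.
Darcy's law rearranged: K = Q·L / (A·Δh) = 1.010e-06 × 0.325 / (0.004620 × 1.34) = 5.302e-05 m/s = 4.581 m/day.

4.58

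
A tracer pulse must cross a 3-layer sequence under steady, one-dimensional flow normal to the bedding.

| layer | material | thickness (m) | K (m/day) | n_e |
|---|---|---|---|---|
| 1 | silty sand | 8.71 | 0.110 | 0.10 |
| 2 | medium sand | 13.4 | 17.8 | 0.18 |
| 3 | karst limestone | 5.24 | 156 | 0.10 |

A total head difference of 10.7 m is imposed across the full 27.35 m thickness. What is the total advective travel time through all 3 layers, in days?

28.5

With flow normal to the layers, continuity requires the same specific discharge q through every layer.
Σ(b_i/K_i) = 8.71/0.110 + 13.4/17.8 + 5.24/156 = 79.97 d.
q = Δh / Σ(b_i/K_i) = 10.7 / 79.97 = 0.1338 m/day.
In each layer the seepage velocity is v_i = q/n_i, so the layer transit time is t_i = b_i·n_i / q:
  layer 1 (silty sand): t_1 = 8.71 × 0.10 / 0.1338 = 6.510 d
  layer 2 (medium sand): t_2 = 13.4 × 0.18 / 0.1338 = 18.03 d
  layer 3 (karst limestone): t_3 = 5.24 × 0.10 / 0.1338 = 3.916 d
Total t = Σ t_i = 28.45 days.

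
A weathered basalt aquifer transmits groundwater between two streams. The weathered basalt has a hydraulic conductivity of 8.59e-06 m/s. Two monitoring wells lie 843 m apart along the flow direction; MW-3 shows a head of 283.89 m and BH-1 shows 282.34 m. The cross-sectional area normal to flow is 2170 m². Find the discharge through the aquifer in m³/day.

Convert K: 8.59e-06 m/s × 86400 = 0.7422 m/day.
Hydraulic gradient i = (283.89 − 282.34) / 843 = 1.55 / 843 = 0.001839.
Darcy's law: Q = K · A · i = 0.7422 × 2170 × 0.001839 = 2.961 m³/day.

2.96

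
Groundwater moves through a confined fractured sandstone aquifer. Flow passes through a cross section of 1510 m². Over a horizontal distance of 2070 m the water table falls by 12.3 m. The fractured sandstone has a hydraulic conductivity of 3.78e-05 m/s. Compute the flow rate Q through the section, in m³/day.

29.3

Convert K: 3.78e-05 m/s × 86400 = 3.266 m/day.
Hydraulic gradient i = Δh / L = 12.3 / 2070 = 0.005942.
Darcy's law: Q = K · A · i = 3.266 × 1510 × 0.005942 = 29.30 m³/day.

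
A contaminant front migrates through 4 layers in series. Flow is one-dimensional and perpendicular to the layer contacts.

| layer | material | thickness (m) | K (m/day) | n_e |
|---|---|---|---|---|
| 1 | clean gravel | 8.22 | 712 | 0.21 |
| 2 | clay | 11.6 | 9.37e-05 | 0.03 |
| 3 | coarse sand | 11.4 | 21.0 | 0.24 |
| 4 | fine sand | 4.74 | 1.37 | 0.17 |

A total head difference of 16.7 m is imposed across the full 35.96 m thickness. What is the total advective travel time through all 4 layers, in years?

114

With flow normal to the layers, continuity requires the same specific discharge q through every layer.
Σ(b_i/K_i) = 8.22/712 + 11.6/9.37e-05 + 11.4/21.0 + 4.74/1.37 = 1.238e+05 d.
q = Δh / Σ(b_i/K_i) = 16.7 / 1.238e+05 = 0.0001349 m/day.
In each layer the seepage velocity is v_i = q/n_i, so the layer transit time is t_i = b_i·n_i / q:
  layer 1 (clean gravel): t_1 = 8.22 × 0.21 / 0.0001349 = 12797 d
  layer 2 (clay): t_2 = 11.6 × 0.03 / 0.0001349 = 2580 d
  layer 3 (coarse sand): t_3 = 11.4 × 0.24 / 0.0001349 = 20283 d
  layer 4 (fine sand): t_4 = 4.74 × 0.17 / 0.0001349 = 5974 d
Total t = Σ t_i = 41634 days = 114.0 years.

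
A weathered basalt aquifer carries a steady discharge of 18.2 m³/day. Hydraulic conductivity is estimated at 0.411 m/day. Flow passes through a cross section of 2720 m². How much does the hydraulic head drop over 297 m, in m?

From Q = K·A·i, i = Q / (K·A) = 18.2 / (0.4110 × 2720) = 0.01628.
Head loss Δh = i · L = 0.01628 × 297 = 4.835 m.

4.84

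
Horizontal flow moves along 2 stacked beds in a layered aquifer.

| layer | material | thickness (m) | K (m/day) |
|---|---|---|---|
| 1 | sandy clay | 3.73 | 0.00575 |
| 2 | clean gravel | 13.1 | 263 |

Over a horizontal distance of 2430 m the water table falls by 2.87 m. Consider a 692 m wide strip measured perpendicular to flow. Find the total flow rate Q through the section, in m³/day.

2820

Flow is parallel to layering, so each bed carries its own Darcy discharge and the transmissivities add.
Σ(K_i·b_i) = 0.00575×3.73 + 263×13.1 = 3445 m²/day.
Hydraulic gradient i = Δh / L = 2.87 / 2430 = 0.001181.
Q = Σ(K_i·b_i) · W · i = 3445 × 692 × 0.001181 = 2816 m³/day.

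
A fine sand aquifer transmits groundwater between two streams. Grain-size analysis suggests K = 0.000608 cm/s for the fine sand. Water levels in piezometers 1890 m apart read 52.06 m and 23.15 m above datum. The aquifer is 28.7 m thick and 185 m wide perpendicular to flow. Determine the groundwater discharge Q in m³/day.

Convert K: 0.000608 cm/s × 864 = 0.5253 m/day.
Cross-sectional area A = 185 × 28.7 = 5310 m².
Hydraulic gradient i = (52.06 − 23.15) / 1890 = 28.91 / 1890 = 0.01530.
Darcy's law: Q = K · A · i = 0.5253 × 5310 × 0.01530 = 42.66 m³/day.

42.7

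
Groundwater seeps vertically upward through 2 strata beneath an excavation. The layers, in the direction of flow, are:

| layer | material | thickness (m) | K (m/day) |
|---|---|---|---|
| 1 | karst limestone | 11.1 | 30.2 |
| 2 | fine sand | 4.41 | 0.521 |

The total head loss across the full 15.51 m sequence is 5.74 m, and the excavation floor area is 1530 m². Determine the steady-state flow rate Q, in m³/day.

Flow is perpendicular to layering, so the layers act in series and the equivalent K is the thickness-weighted harmonic mean.
Total thickness L = 11.1 + 4.41 = 15.51 m.
Σ(b_i/K_i) = 11.1/30.2 + 4.41/0.521 = 8.832 d.
K_eq = L / Σ(b_i/K_i) = 15.51 / 8.832 = 1.756 m/day.
Q = K_eq · A · (Δh/L) = 1.756 × 1530 × (5.74/15.51) = 994.4 m³/day.

994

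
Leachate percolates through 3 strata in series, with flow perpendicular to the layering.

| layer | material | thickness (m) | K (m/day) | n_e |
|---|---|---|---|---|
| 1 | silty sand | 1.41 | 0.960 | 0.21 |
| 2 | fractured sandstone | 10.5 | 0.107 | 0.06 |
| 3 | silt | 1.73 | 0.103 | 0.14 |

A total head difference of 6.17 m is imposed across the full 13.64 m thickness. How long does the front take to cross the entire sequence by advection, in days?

With flow normal to the layers, continuity requires the same specific discharge q through every layer.
Σ(b_i/K_i) = 1.41/0.960 + 10.5/0.107 + 1.73/0.103 = 116.4 d.
q = Δh / Σ(b_i/K_i) = 6.17 / 116.4 = 0.05301 m/day.
In each layer the seepage velocity is v_i = q/n_i, so the layer transit time is t_i = b_i·n_i / q:
  layer 1 (silty sand): t_1 = 1.41 × 0.21 / 0.05301 = 5.586 d
  layer 2 (fractured sandstone): t_2 = 10.5 × 0.06 / 0.05301 = 11.88 d
  layer 3 (silt): t_3 = 1.73 × 0.14 / 0.05301 = 4.569 d
Total t = Σ t_i = 22.04 days.

22.0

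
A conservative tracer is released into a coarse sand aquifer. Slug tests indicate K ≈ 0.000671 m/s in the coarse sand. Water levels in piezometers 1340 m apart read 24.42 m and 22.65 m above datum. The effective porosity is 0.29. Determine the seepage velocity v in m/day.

0.264

Convert K: 0.000671 m/s × 86400 = 57.97 m/day.
Hydraulic gradient i = (24.42 − 22.65) / 1340 = 1.77 / 1340 = 0.001321.
Darcy flux q = K · i = 57.97 × 0.001321 = 0.07658 m/day.
Seepage velocity v = q / n_e = 0.07658 / 0.29 = 0.2641 m/day.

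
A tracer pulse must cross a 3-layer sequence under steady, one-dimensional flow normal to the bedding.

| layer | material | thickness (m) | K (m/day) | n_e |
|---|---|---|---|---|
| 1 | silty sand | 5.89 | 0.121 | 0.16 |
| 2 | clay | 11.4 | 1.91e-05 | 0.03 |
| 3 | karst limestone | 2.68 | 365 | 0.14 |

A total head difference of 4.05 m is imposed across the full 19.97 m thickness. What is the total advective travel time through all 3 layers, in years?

With flow normal to the layers, continuity requires the same specific discharge q through every layer.
Σ(b_i/K_i) = 5.89/0.121 + 11.4/1.91e-05 + 2.68/365 = 5.969e+05 d.
q = Δh / Σ(b_i/K_i) = 4.05 / 5.969e+05 = 6.785e-06 m/day.
In each layer the seepage velocity is v_i = q/n_i, so the layer transit time is t_i = b_i·n_i / q:
  layer 1 (silty sand): t_1 = 5.89 × 0.16 / 6.785e-06 = 1.389e+05 d
  layer 2 (clay): t_2 = 11.4 × 0.03 / 6.785e-06 = 50406 d
  layer 3 (karst limestone): t_3 = 2.68 × 0.14 / 6.785e-06 = 55299 d
Total t = Σ t_i = 2.446e+05 days = 669.7 years.

670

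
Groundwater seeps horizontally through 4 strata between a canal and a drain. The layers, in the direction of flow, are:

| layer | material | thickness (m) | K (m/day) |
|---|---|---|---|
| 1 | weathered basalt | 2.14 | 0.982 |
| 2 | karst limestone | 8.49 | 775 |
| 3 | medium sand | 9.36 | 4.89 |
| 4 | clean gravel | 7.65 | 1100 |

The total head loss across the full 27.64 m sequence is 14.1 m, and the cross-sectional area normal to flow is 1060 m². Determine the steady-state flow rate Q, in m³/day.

3640

Flow is perpendicular to layering, so the layers act in series and the equivalent K is the thickness-weighted harmonic mean.
Total thickness L = 2.14 + 8.49 + 9.36 + 7.65 = 27.64 m.
Σ(b_i/K_i) = 2.14/0.982 + 8.49/775 + 9.36/4.89 + 7.65/1100 = 4.111 d.
K_eq = L / Σ(b_i/K_i) = 27.64 / 4.111 = 6.723 m/day.
Q = K_eq · A · (Δh/L) = 6.723 × 1060 × (14.1/27.64) = 3635 m³/day.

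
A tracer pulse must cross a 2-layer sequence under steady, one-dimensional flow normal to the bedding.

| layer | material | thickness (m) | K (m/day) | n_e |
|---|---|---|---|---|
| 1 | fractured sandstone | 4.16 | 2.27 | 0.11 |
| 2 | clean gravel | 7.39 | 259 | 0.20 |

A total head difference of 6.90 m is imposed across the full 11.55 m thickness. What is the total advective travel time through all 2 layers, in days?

0.522

With flow normal to the layers, continuity requires the same specific discharge q through every layer.
Σ(b_i/K_i) = 4.16/2.27 + 7.39/259 = 1.861 d.
q = Δh / Σ(b_i/K_i) = 6.90 / 1.861 = 3.707 m/day.
In each layer the seepage velocity is v_i = q/n_i, so the layer transit time is t_i = b_i·n_i / q:
  layer 1 (fractured sandstone): t_1 = 4.16 × 0.11 / 3.707 = 0.1234 d
  layer 2 (clean gravel): t_2 = 7.39 × 0.20 / 3.707 = 0.3987 d
Total t = Σ t_i = 0.5221 days.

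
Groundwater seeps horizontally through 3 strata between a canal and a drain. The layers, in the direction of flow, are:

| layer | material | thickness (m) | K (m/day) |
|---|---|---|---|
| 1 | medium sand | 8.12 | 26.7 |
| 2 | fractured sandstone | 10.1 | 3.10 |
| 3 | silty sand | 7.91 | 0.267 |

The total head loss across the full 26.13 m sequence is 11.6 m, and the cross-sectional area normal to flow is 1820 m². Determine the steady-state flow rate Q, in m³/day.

Flow is perpendicular to layering, so the layers act in series and the equivalent K is the thickness-weighted harmonic mean.
Total thickness L = 8.12 + 10.1 + 7.91 = 26.13 m.
Σ(b_i/K_i) = 8.12/26.7 + 10.1/3.10 + 7.91/0.267 = 33.19 d.
K_eq = L / Σ(b_i/K_i) = 26.13 / 33.19 = 0.7873 m/day.
Q = K_eq · A · (Δh/L) = 0.7873 × 1820 × (11.6/26.13) = 636.1 m³/day.

636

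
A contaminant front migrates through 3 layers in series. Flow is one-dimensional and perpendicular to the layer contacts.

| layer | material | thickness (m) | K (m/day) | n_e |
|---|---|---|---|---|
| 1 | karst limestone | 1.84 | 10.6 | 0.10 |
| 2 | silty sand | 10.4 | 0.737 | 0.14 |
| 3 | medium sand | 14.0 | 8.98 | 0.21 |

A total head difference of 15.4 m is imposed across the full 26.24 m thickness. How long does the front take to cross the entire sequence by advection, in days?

With flow normal to the layers, continuity requires the same specific discharge q through every layer.
Σ(b_i/K_i) = 1.84/10.6 + 10.4/0.737 + 14.0/8.98 = 15.84 d.
q = Δh / Σ(b_i/K_i) = 15.4 / 15.84 = 0.9720 m/day.
In each layer the seepage velocity is v_i = q/n_i, so the layer transit time is t_i = b_i·n_i / q:
  layer 1 (karst limestone): t_1 = 1.84 × 0.10 / 0.9720 = 0.1893 d
  layer 2 (silty sand): t_2 = 10.4 × 0.14 / 0.9720 = 1.498 d
  layer 3 (medium sand): t_3 = 14.0 × 0.21 / 0.9720 = 3.025 d
Total t = Σ t_i = 4.712 days.

4.71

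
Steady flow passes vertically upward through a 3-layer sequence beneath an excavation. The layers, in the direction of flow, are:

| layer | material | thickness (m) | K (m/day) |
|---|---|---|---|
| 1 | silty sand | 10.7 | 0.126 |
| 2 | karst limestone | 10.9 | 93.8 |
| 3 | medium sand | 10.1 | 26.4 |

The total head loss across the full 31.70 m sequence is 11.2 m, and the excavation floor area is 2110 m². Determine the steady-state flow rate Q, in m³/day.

277

Flow is perpendicular to layering, so the layers act in series and the equivalent K is the thickness-weighted harmonic mean.
Total thickness L = 10.7 + 10.9 + 10.1 = 31.70 m.
Σ(b_i/K_i) = 10.7/0.126 + 10.9/93.8 + 10.1/26.4 = 85.42 d.
K_eq = L / Σ(b_i/K_i) = 31.70 / 85.42 = 0.3711 m/day.
Q = K_eq · A · (Δh/L) = 0.3711 × 2110 × (11.2/31.70) = 276.7 m³/day.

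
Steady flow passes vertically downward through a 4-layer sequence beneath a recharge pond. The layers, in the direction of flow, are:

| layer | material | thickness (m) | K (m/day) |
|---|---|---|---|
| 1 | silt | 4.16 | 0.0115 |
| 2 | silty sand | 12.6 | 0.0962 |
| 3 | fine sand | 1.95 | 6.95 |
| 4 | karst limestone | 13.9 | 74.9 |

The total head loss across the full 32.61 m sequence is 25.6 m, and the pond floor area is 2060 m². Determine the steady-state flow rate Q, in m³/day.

107

Flow is perpendicular to layering, so the layers act in series and the equivalent K is the thickness-weighted harmonic mean.
Total thickness L = 4.16 + 12.6 + 1.95 + 13.9 = 32.61 m.
Σ(b_i/K_i) = 4.16/0.0115 + 12.6/0.0962 + 1.95/6.95 + 13.9/74.9 = 493.2 d.
K_eq = L / Σ(b_i/K_i) = 32.61 / 493.2 = 0.06612 m/day.
Q = K_eq · A · (Δh/L) = 0.06612 × 2060 × (25.6/32.61) = 106.9 m³/day.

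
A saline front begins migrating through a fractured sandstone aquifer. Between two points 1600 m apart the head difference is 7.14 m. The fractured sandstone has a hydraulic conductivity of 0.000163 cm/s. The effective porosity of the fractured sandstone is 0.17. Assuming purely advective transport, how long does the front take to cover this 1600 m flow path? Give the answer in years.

Convert K: 0.000163 cm/s × 864 = 0.1408 m/day.
Hydraulic gradient i = Δh / L = 7.14 / 1600 = 0.004462.
Darcy flux q = K · i = 0.1408 × 0.004462 = 0.0006285 m/day.
Seepage velocity v = q / n_e = 0.0006285 / 0.17 = 0.003697 m/day.
Travel time t = L / v = 1600 / 0.003697 = 4.328e+05 days = 1185 years.

1180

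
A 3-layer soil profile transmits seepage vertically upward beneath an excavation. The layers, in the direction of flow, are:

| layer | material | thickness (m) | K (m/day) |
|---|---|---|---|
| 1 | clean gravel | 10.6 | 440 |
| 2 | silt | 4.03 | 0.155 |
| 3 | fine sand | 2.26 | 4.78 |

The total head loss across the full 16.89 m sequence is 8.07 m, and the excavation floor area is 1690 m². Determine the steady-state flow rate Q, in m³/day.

Flow is perpendicular to layering, so the layers act in series and the equivalent K is the thickness-weighted harmonic mean.
Total thickness L = 10.6 + 4.03 + 2.26 = 16.89 m.
Σ(b_i/K_i) = 10.6/440 + 4.03/0.155 + 2.26/4.78 = 26.50 d.
K_eq = L / Σ(b_i/K_i) = 16.89 / 26.50 = 0.6374 m/day.
Q = K_eq · A · (Δh/L) = 0.6374 × 1690 × (8.07/16.89) = 514.7 m³/day.

515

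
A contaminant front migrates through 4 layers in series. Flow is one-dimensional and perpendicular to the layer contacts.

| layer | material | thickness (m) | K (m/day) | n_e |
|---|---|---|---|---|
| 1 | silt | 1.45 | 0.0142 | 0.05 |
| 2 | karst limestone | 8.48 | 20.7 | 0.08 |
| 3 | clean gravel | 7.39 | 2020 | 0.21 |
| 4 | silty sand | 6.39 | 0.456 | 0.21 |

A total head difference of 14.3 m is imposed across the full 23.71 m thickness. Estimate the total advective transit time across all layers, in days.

With flow normal to the layers, continuity requires the same specific discharge q through every layer.
Σ(b_i/K_i) = 1.45/0.0142 + 8.48/20.7 + 7.39/2020 + 6.39/0.456 = 116.5 d.
q = Δh / Σ(b_i/K_i) = 14.3 / 116.5 = 0.1227 m/day.
In each layer the seepage velocity is v_i = q/n_i, so the layer transit time is t_i = b_i·n_i / q:
  layer 1 (silt): t_1 = 1.45 × 0.05 / 0.1227 = 0.5908 d
  layer 2 (karst limestone): t_2 = 8.48 × 0.08 / 0.1227 = 5.529 d
  layer 3 (clean gravel): t_3 = 7.39 × 0.21 / 0.1227 = 12.65 d
  layer 4 (silty sand): t_4 = 6.39 × 0.21 / 0.1227 = 10.94 d
Total t = Σ t_i = 29.70 days.

29.7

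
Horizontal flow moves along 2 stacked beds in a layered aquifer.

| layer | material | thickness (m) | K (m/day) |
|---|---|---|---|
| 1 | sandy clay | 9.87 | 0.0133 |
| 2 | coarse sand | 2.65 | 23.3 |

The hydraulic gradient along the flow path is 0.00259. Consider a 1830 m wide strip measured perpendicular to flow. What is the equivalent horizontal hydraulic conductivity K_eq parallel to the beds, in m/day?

4.94

Flow is parallel to layering, so each bed carries its own Darcy discharge and the transmissivities add.
Σ(K_i·b_i) = 0.0133×9.87 + 23.3×2.65 = 61.88 m²/day.
Total thickness b = 12.52 m, so K_eq = Σ(K_i·b_i)/b = 4.942 m/day.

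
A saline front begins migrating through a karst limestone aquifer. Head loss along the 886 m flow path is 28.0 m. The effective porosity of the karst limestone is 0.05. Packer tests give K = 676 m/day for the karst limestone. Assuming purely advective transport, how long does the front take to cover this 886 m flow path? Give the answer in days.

Hydraulic gradient i = Δh / L = 28.0 / 886 = 0.03160.
Darcy flux q = K · i = 676.0 × 0.03160 = 21.36 m/day.
Seepage velocity v = q / n_e = 21.36 / 0.05 = 427.3 m/day.
Travel time t = L / v = 886 / 427.3 = 2.074 days.

2.07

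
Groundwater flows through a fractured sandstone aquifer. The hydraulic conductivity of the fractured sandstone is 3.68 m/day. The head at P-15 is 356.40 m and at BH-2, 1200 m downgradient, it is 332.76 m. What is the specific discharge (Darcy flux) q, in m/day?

0.0725

Hydraulic gradient i = (356.40 − 332.76) / 1200 = 23.64 / 1200 = 0.01970.
Specific discharge q = K · i = 3.680 × 0.01970 = 0.07250 m/day.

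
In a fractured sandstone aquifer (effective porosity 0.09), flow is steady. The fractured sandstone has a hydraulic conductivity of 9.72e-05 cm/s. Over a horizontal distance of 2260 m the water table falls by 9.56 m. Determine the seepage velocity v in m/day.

Convert K: 9.72e-05 cm/s × 864 = 0.08398 m/day.
Hydraulic gradient i = Δh / L = 9.56 / 2260 = 0.004230.
Darcy flux q = K · i = 0.08398 × 0.004230 = 0.0003552 m/day.
Seepage velocity v = q / n_e = 0.0003552 / 0.09 = 0.003947 m/day.

0.00395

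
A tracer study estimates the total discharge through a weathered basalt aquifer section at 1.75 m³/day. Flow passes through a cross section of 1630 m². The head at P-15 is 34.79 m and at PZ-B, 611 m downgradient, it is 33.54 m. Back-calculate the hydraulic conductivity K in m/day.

0.525

Hydraulic gradient i = (34.79 − 33.54) / 611 = 1.25 / 611 = 0.002046.
From Q = K·A·i, K = Q / (A·i) = 1.75 / (1630 × 0.002046) = 0.5248 m/day.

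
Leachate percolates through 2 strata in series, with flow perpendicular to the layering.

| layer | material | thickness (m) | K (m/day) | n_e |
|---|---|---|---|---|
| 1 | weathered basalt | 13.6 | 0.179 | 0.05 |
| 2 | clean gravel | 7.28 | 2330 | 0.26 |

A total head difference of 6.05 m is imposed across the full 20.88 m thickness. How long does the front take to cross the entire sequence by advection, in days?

With flow normal to the layers, continuity requires the same specific discharge q through every layer.
Σ(b_i/K_i) = 13.6/0.179 + 7.28/2330 = 75.98 d.
q = Δh / Σ(b_i/K_i) = 6.05 / 75.98 = 0.07963 m/day.
In each layer the seepage velocity is v_i = q/n_i, so the layer transit time is t_i = b_i·n_i / q:
  layer 1 (weathered basalt): t_1 = 13.6 × 0.05 / 0.07963 = 8.540 d
  layer 2 (clean gravel): t_2 = 7.28 × 0.26 / 0.07963 = 23.77 d
Total t = Σ t_i = 32.31 days.

32.3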